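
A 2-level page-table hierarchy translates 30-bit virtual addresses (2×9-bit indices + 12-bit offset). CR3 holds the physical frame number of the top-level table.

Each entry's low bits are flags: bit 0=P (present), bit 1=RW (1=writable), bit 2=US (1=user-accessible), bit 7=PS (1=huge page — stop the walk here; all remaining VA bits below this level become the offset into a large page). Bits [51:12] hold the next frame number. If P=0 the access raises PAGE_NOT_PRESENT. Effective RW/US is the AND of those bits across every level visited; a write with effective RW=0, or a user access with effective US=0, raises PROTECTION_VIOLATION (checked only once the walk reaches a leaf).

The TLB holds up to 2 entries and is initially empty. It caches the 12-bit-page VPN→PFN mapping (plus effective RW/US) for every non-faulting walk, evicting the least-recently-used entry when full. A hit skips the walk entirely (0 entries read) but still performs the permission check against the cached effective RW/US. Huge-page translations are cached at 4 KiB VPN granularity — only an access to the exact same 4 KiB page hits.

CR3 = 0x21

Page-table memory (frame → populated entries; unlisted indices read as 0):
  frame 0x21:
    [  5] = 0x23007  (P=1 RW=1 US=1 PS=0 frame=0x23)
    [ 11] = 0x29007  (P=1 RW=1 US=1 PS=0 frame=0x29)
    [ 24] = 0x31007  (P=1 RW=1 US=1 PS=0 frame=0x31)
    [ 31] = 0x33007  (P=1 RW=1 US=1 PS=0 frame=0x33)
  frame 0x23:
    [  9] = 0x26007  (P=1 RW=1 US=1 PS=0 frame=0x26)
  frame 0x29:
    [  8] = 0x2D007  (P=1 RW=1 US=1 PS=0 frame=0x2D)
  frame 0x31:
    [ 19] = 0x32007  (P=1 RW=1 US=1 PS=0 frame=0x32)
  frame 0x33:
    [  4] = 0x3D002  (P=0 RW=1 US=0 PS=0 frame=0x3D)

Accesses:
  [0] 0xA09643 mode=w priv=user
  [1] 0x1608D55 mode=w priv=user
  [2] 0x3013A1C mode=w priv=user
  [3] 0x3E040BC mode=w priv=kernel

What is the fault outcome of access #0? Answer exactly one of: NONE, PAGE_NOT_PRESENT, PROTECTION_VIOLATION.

Walk each access:
#0 VA=0xA09643 (w,user):
  [0] read 0x21 idx=5: raw=0x23007 flags P=1 W=1 U=1 S=0
  [1] read 0x23 idx=9: raw=0x26007 flags P=1 W=1 U=1 S=0
  ✓ 0x26643  — 2 lookups
#1 VA=0x1608D55 (w,user):
  [0] read 0x21 idx=11: raw=0x29007 flags P=1 W=1 U=1 S=0
  [1] read 0x29 idx=8: raw=0x2D007 flags P=1 W=1 U=1 S=0
  ✓ 0x2DD55  — 2 lookups
#2 VA=0x3013A1C (w,user):
  [0] read 0x21 idx=24: raw=0x31007 flags P=1 W=1 U=1 S=0
  [1] read 0x31 idx=19: raw=0x32007 flags P=1 W=1 U=1 S=0
  ✓ 0x32A1C  — 2 lookups
#3 VA=0x3E040BC (w,kernel):
  [0] read 0x21 idx=31: raw=0x33007 flags P=1 W=1 U=1 S=0
  [1] read 0x33 idx=4: raw=0x3D002 flags P=0 W=1 U=0 S=0
  ⇒ fault: PAGE_NOT_PRESENT  — 2 lookups

Access #0 fault: NONE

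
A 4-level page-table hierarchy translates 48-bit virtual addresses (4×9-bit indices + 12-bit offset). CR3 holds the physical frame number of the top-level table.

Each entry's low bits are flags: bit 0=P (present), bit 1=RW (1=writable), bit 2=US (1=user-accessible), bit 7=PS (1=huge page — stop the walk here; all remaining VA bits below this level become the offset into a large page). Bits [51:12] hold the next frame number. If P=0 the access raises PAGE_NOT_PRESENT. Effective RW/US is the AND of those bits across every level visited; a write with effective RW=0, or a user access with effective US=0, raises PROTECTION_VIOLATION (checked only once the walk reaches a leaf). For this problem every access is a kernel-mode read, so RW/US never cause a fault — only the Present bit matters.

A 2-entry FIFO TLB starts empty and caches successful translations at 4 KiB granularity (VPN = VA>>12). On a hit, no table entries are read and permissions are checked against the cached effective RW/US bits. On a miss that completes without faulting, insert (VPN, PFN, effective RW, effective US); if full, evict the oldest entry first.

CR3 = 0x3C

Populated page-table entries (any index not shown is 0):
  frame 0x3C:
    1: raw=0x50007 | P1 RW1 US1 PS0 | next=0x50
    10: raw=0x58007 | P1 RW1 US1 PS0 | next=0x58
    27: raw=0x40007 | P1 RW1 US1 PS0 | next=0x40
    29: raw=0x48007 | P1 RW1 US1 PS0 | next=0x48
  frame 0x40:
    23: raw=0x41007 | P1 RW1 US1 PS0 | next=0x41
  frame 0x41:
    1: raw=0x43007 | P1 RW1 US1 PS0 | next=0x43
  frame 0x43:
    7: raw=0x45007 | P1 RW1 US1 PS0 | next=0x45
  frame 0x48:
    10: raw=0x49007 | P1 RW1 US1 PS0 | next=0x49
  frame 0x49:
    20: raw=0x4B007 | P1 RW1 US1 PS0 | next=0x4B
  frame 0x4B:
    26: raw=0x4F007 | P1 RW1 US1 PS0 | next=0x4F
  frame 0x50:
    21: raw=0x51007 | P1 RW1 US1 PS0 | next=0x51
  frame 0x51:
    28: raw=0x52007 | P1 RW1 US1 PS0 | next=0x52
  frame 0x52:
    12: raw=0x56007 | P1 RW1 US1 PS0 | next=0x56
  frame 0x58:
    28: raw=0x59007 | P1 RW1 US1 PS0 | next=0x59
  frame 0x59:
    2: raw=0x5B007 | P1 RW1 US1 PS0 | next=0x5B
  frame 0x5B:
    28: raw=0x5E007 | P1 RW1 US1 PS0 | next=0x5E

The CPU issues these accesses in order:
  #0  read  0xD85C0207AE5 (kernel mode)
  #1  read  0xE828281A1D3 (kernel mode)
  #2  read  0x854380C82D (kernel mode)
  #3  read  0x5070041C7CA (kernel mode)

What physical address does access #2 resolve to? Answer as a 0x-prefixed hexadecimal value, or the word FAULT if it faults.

Trace:
#0 VA=0xD85C0207AE5 (r,kernel):
  lvl0: tbl 0x3C, slot 27 ⇒ 0x40007 (P1/RW1/US1/PS0)
  lvl1: tbl 0x40, slot 23 ⇒ 0x41007 (P1/RW1/US1/PS0)
  lvl2: tbl 0x41, slot 1 ⇒ 0x43007 (P1/RW1/US1/PS0)
  lvl3: tbl 0x43, slot 7 ⇒ 0x45007 (P1/RW1/US1/PS0)
  ✓ 0x45AE5  — 4 lookups
#1 VA=0xE828281A1D3 (r,kernel):
  lvl0: tbl 0x3C, slot 29 ⇒ 0x48007 (P1/RW1/US1/PS0)
  lvl1: tbl 0x48, slot 10 ⇒ 0x49007 (P1/RW1/US1/PS0)
  lvl2: tbl 0x49, slot 20 ⇒ 0x4B007 (P1/RW1/US1/PS0)
  lvl3: tbl 0x4B, slot 26 ⇒ 0x4F007 (P1/RW1/US1/PS0)
  ✓ 0x4F1D3  — 4 lookups
#2 VA=0x854380C82D (r,kernel):
  lvl0: tbl 0x3C, slot 1 ⇒ 0x50007 (P1/RW1/US1/PS0)
  lvl1: tbl 0x50, slot 21 ⇒ 0x51007 (P1/RW1/US1/PS0)
  lvl2: tbl 0x51, slot 28 ⇒ 0x52007 (P1/RW1/US1/PS0)
  lvl3: tbl 0x52, slot 12 ⇒ 0x56007 (P1/RW1/US1/PS0)
  ✓ 0x5682D  — 4 lookups
#3 VA=0x5070041C7CA (r,kernel):
  lvl0: tbl 0x3C, slot 10 ⇒ 0x58007 (P1/RW1/US1/PS0)
  lvl1: tbl 0x58, slot 28 ⇒ 0x59007 (P1/RW1/US1/PS0)
  lvl2: tbl 0x59, slot 2 ⇒ 0x5B007 (P1/RW1/US1/PS0)
  lvl3: tbl 0x5B, slot 28 ⇒ 0x5E007 (P1/RW1/US1/PS0)
  ✓ 0x5E7CA  — 4 lookups

Access #2 PA: 0x5682D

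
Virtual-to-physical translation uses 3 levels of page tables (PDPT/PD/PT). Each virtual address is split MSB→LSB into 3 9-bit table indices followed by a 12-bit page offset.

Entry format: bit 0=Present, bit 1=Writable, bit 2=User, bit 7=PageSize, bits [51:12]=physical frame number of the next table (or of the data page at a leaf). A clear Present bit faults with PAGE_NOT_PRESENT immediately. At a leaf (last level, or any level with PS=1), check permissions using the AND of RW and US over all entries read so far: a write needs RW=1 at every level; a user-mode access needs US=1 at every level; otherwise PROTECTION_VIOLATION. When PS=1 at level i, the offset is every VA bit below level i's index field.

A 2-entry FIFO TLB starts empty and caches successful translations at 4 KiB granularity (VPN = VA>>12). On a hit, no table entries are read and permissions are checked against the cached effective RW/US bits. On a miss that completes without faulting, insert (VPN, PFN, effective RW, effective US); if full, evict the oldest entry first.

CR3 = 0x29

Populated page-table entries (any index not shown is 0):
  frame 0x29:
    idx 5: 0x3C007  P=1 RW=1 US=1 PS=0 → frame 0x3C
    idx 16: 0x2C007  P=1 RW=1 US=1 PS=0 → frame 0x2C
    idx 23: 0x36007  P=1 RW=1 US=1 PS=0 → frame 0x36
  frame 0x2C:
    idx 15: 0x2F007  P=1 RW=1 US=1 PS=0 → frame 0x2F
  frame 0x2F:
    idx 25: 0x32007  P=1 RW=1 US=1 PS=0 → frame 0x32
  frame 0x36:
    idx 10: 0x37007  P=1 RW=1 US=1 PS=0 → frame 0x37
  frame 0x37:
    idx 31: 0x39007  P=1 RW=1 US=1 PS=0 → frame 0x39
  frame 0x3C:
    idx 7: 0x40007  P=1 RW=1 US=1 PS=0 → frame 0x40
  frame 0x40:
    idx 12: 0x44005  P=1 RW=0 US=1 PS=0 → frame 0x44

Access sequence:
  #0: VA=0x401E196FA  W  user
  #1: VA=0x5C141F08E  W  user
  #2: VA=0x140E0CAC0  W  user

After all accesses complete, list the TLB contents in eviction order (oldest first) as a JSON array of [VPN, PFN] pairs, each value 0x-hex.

Walk each access:
#0 VA=0x401E196FA (w,user):
  [0] read 0x29 idx=16: raw=0x2C007 flags P=1 W=1 U=1 S=0
  [1] read 0x2C idx=15: raw=0x2F007 flags P=1 W=1 U=1 S=0
  [2] read 0x2F idx=25: raw=0x32007 flags P=1 W=1 U=1 S=0
  ⇒ phys 0x326FA  [3 reads]
#1 VA=0x5C141F08E (w,user):
  [0] read 0x29 idx=23: raw=0x36007 flags P=1 W=1 U=1 S=0
  [1] read 0x36 idx=10: raw=0x37007 flags P=1 W=1 U=1 S=0
  [2] read 0x37 idx=31: raw=0x39007 flags P=1 W=1 U=1 S=0
  ⇒ phys 0x3908E  [3 reads]
#2 VA=0x140E0CAC0 (w,user):
  [0] read 0x29 idx=5: raw=0x3C007 flags P=1 W=1 U=1 S=0
  [1] read 0x3C idx=7: raw=0x40007 flags P=1 W=1 U=1 S=0
  [2] read 0x40 idx=12: raw=0x44005 flags P=1 W=0 U=1 S=0
  ⇒ fault: PROTECTION_VIOLATION  — 3 lookups

TLB: [["0x401E19", "0x32"], ["0x5C141F", "0x39"]]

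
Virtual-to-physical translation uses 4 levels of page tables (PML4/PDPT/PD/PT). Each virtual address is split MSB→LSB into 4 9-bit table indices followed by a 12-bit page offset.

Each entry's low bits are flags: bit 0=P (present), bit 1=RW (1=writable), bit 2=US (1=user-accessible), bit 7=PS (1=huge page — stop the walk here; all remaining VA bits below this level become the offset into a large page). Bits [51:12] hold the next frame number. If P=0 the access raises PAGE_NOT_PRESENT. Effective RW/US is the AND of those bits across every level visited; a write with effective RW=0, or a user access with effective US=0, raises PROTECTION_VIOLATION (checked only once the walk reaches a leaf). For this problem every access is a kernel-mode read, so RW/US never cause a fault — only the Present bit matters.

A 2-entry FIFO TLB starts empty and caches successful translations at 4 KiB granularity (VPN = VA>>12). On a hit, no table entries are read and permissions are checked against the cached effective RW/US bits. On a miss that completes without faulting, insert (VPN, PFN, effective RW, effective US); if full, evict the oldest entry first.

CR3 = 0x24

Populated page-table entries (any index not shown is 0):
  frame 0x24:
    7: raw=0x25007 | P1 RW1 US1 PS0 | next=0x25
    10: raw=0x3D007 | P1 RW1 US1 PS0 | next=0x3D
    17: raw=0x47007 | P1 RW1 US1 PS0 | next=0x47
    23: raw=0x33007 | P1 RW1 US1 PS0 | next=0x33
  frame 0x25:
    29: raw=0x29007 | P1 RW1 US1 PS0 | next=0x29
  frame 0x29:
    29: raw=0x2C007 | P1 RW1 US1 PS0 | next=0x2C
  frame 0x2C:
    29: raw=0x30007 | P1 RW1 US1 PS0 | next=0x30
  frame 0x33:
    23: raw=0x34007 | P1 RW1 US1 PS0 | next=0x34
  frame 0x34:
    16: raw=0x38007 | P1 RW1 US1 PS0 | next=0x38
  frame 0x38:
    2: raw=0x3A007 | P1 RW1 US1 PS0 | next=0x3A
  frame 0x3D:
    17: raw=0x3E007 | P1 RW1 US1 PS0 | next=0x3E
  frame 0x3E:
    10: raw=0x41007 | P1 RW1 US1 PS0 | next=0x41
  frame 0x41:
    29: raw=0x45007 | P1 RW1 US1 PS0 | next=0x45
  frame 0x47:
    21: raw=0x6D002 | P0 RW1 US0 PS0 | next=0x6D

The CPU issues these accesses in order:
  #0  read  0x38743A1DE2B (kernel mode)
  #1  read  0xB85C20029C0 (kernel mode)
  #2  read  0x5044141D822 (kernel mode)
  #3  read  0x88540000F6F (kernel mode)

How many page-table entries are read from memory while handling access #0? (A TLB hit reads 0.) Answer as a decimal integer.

Per-access translation:
#0 VA=0x38743A1DE2B (r,kernel):
  L0: frame=0x24 idx=7 entry=0x25007 [P=1 RW=1 US=1 PS=0]
  L1: frame=0x25 idx=29 entry=0x29007 [P=1 RW=1 US=1 PS=0]
  L2: frame=0x29 idx=29 entry=0x2C007 [P=1 RW=1 US=1 PS=0]
  L3: frame=0x2C idx=29 entry=0x30007 [P=1 RW=1 US=1 PS=0]
  ✓ 0x30E2B  — 4 lookups
#1 VA=0xB85C20029C0 (r,kernel):
  L0: frame=0x24 idx=23 entry=0x33007 [P=1 RW=1 US=1 PS=0]
  L1: frame=0x33 idx=23 entry=0x34007 [P=1 RW=1 US=1 PS=0]
  L2: frame=0x34 idx=16 entry=0x38007 [P=1 RW=1 US=1 PS=0]
  L3: frame=0x38 idx=2 entry=0x3A007 [P=1 RW=1 US=1 PS=0]
  ✓ 0x3A9C0  — 4 lookups
#2 VA=0x5044141D822 (r,kernel):
  L0: frame=0x24 idx=10 entry=0x3D007 [P=1 RW=1 US=1 PS=0]
  L1: frame=0x3D idx=17 entry=0x3E007 [P=1 RW=1 US=1 PS=0]
  L2: frame=0x3E idx=10 entry=0x41007 [P=1 RW=1 US=1 PS=0]
  L3: frame=0x41 idx=29 entry=0x45007 [P=1 RW=1 US=1 PS=0]
  ✓ 0x45822  — 4 lookups
#3 VA=0x88540000F6F (r,kernel):
  L0: frame=0x24 idx=17 entry=0x47007 [P=1 RW=1 US=1 PS=0]
  L1: frame=0x47 idx=21 entry=0x6D002 [P=0 RW=1 US=0 PS=0]
  ⇒ fault: PAGE_NOT_PRESENT  — 2 lookups

Entries read for #0: 4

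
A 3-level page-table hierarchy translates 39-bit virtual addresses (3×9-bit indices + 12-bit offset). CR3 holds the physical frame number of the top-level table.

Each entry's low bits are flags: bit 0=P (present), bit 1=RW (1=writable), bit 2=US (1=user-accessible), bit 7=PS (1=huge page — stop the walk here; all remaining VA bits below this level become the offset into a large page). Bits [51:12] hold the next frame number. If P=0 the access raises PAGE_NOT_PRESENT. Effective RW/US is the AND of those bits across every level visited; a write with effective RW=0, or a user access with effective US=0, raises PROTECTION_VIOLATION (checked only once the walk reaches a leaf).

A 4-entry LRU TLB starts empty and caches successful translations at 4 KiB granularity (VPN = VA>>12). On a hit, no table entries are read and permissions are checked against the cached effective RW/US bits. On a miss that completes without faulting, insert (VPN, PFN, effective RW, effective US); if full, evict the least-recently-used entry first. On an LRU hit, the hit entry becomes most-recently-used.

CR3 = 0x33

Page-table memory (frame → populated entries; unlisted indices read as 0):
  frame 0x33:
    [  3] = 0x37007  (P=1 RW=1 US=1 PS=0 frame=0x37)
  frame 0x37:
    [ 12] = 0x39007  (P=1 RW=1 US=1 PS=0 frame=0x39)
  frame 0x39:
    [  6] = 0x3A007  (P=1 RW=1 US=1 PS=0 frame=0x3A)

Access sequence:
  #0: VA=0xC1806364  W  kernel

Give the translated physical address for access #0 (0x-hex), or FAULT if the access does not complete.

Trace:
#0 VA=0xC1806364 (w,kernel):
  L0: frame=0x33 idx=3 entry=0x37007 [P=1 RW=1 US=1 PS=0]
  L1: frame=0x37 idx=12 entry=0x39007 [P=1 RW=1 US=1 PS=0]
  L2: frame=0x39 idx=6 entry=0x3A007 [P=1 RW=1 US=1 PS=0]
  ⇒ phys 0x3A364  [3 reads]

Access #0 PA: 0x3A364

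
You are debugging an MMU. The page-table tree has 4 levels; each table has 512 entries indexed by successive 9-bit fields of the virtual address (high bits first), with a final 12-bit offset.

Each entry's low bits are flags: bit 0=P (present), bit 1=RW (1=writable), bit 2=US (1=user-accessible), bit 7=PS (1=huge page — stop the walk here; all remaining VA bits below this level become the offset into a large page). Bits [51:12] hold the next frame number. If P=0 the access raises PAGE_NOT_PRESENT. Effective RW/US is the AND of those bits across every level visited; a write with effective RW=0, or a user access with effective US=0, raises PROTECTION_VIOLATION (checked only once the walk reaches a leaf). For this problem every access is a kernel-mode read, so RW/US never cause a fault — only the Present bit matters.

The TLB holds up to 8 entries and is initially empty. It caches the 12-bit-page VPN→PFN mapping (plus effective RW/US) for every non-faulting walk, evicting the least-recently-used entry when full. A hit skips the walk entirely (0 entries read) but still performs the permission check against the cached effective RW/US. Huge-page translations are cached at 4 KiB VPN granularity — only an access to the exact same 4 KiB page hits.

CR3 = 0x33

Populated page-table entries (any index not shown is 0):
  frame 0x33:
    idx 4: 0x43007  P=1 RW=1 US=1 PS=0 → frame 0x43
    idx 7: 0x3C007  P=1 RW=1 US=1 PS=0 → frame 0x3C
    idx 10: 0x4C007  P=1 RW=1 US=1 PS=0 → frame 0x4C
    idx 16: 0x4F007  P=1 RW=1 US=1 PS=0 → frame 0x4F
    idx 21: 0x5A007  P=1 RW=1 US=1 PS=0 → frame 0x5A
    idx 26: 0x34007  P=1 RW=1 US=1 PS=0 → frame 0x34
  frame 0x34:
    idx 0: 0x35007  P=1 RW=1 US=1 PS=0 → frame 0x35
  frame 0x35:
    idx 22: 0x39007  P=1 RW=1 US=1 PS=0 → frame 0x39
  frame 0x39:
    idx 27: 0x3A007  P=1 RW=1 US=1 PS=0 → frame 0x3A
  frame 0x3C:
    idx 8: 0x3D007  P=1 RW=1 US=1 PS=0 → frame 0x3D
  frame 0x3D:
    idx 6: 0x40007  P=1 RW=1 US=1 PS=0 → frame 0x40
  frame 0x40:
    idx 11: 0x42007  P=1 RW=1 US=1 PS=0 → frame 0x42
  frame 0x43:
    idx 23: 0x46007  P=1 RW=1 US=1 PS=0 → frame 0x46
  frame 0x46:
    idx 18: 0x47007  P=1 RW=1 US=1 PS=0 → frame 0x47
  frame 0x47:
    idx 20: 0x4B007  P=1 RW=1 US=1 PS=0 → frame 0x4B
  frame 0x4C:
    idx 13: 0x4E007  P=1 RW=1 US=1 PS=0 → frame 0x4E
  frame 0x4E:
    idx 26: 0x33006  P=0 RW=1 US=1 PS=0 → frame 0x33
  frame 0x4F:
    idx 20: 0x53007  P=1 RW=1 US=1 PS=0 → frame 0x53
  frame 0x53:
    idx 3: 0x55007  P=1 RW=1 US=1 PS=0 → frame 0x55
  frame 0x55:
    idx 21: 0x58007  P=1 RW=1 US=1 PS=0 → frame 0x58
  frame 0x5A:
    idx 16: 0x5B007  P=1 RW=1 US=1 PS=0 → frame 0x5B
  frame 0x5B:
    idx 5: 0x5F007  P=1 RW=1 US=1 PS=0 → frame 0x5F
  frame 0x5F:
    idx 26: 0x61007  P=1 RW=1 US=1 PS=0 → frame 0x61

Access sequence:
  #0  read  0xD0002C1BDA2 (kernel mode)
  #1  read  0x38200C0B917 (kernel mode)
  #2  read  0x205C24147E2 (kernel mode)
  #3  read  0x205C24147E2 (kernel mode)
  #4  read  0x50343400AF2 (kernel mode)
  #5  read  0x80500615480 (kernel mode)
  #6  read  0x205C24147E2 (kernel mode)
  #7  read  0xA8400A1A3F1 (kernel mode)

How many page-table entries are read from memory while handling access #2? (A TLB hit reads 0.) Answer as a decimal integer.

Walk each access:
#0 VA=0xD0002C1BDA2 (r,kernel):
  [0] read 0x33 idx=26: raw=0x34007 flags P=1 W=1 U=1 S=0
  [1] read 0x34 idx=0: raw=0x35007 flags P=1 W=1 U=1 S=0
  [2] read 0x35 idx=22: raw=0x39007 flags P=1 W=1 U=1 S=0
  [3] read 0x39 idx=27: raw=0x3A007 flags P=1 W=1 U=1 S=0
  ✓ 0x3ADA2  — 4 lookups
#1 VA=0x38200C0B917 (r,kernel):
  [0] read 0x33 idx=7: raw=0x3C007 flags P=1 W=1 U=1 S=0
  [1] read 0x3C idx=8: raw=0x3D007 flags P=1 W=1 U=1 S=0
  [2] read 0x3D idx=6: raw=0x40007 flags P=1 W=1 U=1 S=0
  [3] read 0x40 idx=11: raw=0x42007 flags P=1 W=1 U=1 S=0
  ✓ 0x42917  — 4 lookups
#2 VA=0x205C24147E2 (r,kernel):
  [0] read 0x33 idx=4: raw=0x43007 flags P=1 W=1 U=1 S=0
  [1] read 0x43 idx=23: raw=0x46007 flags P=1 W=1 U=1 S=0
  [2] read 0x46 idx=18: raw=0x47007 flags P=1 W=1 U=1 S=0
  [3] read 0x47 idx=20: raw=0x4B007 flags P=1 W=1 U=1 S=0
  ✓ 0x4B7E2  — 4 lookups
#3 VA=0x205C24147E2 (r,kernel):
  TLB hit vpn=0x205C2414 → PA=0x4B7E2
#4 VA=0x50343400AF2 (r,kernel):
  [0] read 0x33 idx=10: raw=0x4C007 flags P=1 W=1 U=1 S=0
  [1] read 0x4C idx=13: raw=0x4E007 flags P=1 W=1 U=1 S=0
  [2] read 0x4E idx=26: raw=0x33006 flags P=0 W=1 U=1 S=0
  ⇒ fault: PAGE_NOT_PRESENT  — 3 lookups
#5 VA=0x80500615480 (r,kernel):
  [0] read 0x33 idx=16: raw=0x4F007 flags P=1 W=1 U=1 S=0
  [1] read 0x4F idx=20: raw=0x53007 flags P=1 W=1 U=1 S=0
  [2] read 0x53 idx=3: raw=0x55007 flags P=1 W=1 U=1 S=0
  [3] read 0x55 idx=21: raw=0x58007 flags P=1 W=1 U=1 S=0
  ✓ 0x58480  — 4 lookups
#6 VA=0x205C24147E2 (r,kernel):
  TLB hit vpn=0x205C2414 → PA=0x4B7E2
#7 VA=0xA8400A1A3F1 (r,kernel):
  [0] read 0x33 idx=21: raw=0x5A007 flags P=1 W=1 U=1 S=0
  [1] read 0x5A idx=16: raw=0x5B007 flags P=1 W=1 U=1 S=0
  [2] read 0x5B idx=5: raw=0x5F007 flags P=1 W=1 U=1 S=0
  [3] read 0x5F idx=26: raw=0x61007 flags P=1 W=1 U=1 S=0
  ✓ 0x613F1  — 4 lookups

Entries read for #2: 4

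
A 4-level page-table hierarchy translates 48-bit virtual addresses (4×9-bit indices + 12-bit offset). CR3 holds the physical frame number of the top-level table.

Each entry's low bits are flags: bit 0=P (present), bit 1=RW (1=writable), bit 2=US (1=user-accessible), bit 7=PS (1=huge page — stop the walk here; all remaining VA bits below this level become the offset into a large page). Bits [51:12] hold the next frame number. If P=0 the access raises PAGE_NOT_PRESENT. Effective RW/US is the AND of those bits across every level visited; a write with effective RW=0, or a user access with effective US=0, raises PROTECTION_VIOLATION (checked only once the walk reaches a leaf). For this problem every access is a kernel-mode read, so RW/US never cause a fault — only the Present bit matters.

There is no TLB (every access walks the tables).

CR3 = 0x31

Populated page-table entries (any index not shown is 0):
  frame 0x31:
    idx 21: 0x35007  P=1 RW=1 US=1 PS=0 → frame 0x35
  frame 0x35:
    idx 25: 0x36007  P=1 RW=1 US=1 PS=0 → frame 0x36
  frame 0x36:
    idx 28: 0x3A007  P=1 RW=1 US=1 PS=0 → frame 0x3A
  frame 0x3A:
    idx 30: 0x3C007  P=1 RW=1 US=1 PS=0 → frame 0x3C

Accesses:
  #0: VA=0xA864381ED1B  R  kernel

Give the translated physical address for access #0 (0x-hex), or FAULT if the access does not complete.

Trace:
#0 VA=0xA864381ED1B (r,kernel):
  [0] read 0x31 idx=21: raw=0x35007 flags P=1 W=1 U=1 S=0
  [1] read 0x35 idx=25: raw=0x36007 flags P=1 W=1 U=1 S=0
  [2] read 0x36 idx=28: raw=0x3A007 flags P=1 W=1 U=1 S=0
  [3] read 0x3A idx=30: raw=0x3C007 flags P=1 W=1 U=1 S=0
  ⇒ phys 0x3CD1B  [4 reads]

Access #0 PA: 0x3CD1B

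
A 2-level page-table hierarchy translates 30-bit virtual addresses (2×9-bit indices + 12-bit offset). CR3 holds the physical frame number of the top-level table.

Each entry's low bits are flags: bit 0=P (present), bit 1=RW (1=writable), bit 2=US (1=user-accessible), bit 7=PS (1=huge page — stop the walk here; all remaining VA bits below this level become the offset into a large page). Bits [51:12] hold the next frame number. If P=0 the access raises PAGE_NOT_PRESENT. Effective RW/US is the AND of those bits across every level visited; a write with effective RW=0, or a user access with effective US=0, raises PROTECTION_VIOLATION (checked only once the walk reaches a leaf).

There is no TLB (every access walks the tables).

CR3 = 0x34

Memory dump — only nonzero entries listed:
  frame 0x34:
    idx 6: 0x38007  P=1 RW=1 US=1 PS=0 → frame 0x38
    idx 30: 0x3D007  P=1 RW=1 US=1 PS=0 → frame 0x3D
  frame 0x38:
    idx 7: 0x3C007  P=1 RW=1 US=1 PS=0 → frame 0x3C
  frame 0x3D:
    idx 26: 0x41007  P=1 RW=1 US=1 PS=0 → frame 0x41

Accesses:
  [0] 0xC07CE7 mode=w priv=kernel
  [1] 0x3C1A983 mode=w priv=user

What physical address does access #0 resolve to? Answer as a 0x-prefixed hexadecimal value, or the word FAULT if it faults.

Walk each access:
#0 VA=0xC07CE7 (w,kernel):
  lvl0: tbl 0x34, slot 6 ⇒ 0x38007 (P1/RW1/US1/PS0)
  lvl1: tbl 0x38, slot 7 ⇒ 0x3C007 (P1/RW1/US1/PS0)
  ⇒ phys 0x3CCE7  [2 reads]
#1 VA=0x3C1A983 (w,user):
  lvl0: tbl 0x34, slot 30 ⇒ 0x3D007 (P1/RW1/US1/PS0)
  lvl1: tbl 0x3D, slot 26 ⇒ 0x41007 (P1/RW1/US1/PS0)
  ⇒ phys 0x41983  [2 reads]

Access #0 PA: 0x3CCE7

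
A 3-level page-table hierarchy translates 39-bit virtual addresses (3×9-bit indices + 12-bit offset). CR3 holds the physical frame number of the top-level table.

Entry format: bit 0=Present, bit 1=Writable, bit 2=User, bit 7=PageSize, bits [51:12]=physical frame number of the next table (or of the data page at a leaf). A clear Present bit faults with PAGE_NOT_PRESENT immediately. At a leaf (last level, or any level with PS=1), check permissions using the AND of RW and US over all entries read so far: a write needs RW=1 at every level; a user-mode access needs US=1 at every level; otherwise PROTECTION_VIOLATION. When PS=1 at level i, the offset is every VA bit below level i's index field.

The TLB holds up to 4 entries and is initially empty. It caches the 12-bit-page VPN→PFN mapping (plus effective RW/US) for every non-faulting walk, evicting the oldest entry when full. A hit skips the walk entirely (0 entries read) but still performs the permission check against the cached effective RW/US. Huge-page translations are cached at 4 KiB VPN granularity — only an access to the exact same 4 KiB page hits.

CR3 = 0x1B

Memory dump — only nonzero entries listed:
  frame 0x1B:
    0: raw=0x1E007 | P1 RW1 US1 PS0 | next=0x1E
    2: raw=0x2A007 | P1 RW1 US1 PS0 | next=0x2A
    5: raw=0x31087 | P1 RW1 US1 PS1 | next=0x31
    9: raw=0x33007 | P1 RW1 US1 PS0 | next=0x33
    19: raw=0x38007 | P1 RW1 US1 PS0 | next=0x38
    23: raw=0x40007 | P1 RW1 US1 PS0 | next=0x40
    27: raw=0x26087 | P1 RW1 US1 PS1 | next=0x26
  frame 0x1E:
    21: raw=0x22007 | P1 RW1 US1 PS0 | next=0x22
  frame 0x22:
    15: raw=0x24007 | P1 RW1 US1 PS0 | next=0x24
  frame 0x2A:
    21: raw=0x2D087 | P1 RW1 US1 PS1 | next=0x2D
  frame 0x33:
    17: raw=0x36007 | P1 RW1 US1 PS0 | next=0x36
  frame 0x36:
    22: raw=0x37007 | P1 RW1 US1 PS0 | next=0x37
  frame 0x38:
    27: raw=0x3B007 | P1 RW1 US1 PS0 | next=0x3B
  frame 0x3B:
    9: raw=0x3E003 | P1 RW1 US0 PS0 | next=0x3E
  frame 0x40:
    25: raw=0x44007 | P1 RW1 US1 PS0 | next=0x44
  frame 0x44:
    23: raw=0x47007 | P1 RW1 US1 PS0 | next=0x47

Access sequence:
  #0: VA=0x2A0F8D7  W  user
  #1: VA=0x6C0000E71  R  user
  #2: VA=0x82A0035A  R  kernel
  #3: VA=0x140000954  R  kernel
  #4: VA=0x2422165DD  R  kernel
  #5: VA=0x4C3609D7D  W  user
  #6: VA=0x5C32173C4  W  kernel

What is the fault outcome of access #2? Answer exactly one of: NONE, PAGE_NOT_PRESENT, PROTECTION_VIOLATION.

Trace:
#0 VA=0x2A0F8D7 (w,user):
  L0 @0x1B[0] → 0x1E007  P=1,RW=1,US=1,PS=0
  L1 @0x1E[21] → 0x22007  P=1,RW=1,US=1,PS=0
  L2 @0x22[15] → 0x24007  P=1,RW=1,US=1,PS=0
  ⇒ phys 0x248D7  [3 reads]
#1 VA=0x6C0000E71 (r,user):
  L0 @0x1B[27] → 0x26087  P=1,RW=1,US=1,PS=1
  ⇒ phys 0x26E71 (huge @L0)  [1 reads]
#2 VA=0x82A0035A (r,kernel):
  L0 @0x1B[2] → 0x2A007  P=1,RW=1,US=1,PS=0
  L1 @0x2A[21] → 0x2D087  P=1,RW=1,US=1,PS=1
  ⇒ phys 0x2D35A (huge @L1)  [2 reads]
#3 VA=0x140000954 (r,kernel):
  L0 @0x1B[5] → 0x31087  P=1,RW=1,US=1,PS=1
  ⇒ phys 0x31954 (huge @L0)  [1 reads]
#4 VA=0x2422165DD (r,kernel):
  L0 @0x1B[9] → 0x33007  P=1,RW=1,US=1,PS=0
  L1 @0x33[17] → 0x36007  P=1,RW=1,US=1,PS=0
  L2 @0x36[22] → 0x37007  P=1,RW=1,US=1,PS=0
  ⇒ phys 0x375DD  [3 reads]
#5 VA=0x4C3609D7D (w,user):
  L0 @0x1B[19] → 0x38007  P=1,RW=1,US=1,PS=0
  L1 @0x38[27] → 0x3B007  P=1,RW=1,US=1,PS=0
  L2 @0x3B[9] → 0x3E003  P=1,RW=1,US=0,PS=0
  ⇒ fault: PROTECTION_VIOLATION  — 3 lookups
#6 VA=0x5C32173C4 (w,kernel):
  L0 @0x1B[23] → 0x40007  P=1,RW=1,US=1,PS=0
  L1 @0x40[25] → 0x44007  P=1,RW=1,US=1,PS=0
  L2 @0x44[23] → 0x47007  P=1,RW=1,US=1,PS=0
  ⇒ phys 0x473C4  [3 reads]

Access #2 fault: NONE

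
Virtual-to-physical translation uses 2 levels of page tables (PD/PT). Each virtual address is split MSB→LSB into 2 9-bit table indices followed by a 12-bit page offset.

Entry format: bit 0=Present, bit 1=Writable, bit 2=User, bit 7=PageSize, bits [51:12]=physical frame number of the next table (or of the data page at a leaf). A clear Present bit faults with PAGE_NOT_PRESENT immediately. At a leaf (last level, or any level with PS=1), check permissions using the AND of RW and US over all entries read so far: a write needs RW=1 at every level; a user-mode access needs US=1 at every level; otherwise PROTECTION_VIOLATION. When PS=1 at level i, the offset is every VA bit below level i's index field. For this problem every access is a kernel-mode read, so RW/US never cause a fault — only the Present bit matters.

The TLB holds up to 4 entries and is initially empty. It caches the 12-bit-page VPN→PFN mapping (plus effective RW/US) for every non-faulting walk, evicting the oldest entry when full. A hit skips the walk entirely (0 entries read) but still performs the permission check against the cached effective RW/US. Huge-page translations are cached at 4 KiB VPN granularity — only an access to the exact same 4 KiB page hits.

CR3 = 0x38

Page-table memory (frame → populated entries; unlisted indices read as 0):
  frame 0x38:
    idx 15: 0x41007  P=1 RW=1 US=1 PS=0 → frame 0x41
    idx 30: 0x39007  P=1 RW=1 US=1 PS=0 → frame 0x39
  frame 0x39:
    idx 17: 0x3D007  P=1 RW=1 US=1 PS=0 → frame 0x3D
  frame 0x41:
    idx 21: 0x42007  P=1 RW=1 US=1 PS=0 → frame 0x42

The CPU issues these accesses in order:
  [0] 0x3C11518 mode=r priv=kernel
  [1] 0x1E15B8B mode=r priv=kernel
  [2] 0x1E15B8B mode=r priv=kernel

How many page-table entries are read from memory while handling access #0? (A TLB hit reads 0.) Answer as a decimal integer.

Per-access translation:
#0 VA=0x3C11518 (r,kernel):
  lvl0: tbl 0x38, slot 30 ⇒ 0x39007 (P1/RW1/US1/PS0)
  lvl1: tbl 0x39, slot 17 ⇒ 0x3D007 (P1/RW1/US1/PS0)
  ✓ 0x3D518  — 2 lookups
#1 VA=0x1E15B8B (r,kernel):
  lvl0: tbl 0x38, slot 15 ⇒ 0x41007 (P1/RW1/US1/PS0)
  lvl1: tbl 0x41, slot 21 ⇒ 0x42007 (P1/RW1/US1/PS0)
  ✓ 0x42B8B  — 2 lookups
#2 VA=0x1E15B8B (r,kernel):
  TLB hit vpn=0x1E15 → PA=0x42B8B

Entries read for #0: 2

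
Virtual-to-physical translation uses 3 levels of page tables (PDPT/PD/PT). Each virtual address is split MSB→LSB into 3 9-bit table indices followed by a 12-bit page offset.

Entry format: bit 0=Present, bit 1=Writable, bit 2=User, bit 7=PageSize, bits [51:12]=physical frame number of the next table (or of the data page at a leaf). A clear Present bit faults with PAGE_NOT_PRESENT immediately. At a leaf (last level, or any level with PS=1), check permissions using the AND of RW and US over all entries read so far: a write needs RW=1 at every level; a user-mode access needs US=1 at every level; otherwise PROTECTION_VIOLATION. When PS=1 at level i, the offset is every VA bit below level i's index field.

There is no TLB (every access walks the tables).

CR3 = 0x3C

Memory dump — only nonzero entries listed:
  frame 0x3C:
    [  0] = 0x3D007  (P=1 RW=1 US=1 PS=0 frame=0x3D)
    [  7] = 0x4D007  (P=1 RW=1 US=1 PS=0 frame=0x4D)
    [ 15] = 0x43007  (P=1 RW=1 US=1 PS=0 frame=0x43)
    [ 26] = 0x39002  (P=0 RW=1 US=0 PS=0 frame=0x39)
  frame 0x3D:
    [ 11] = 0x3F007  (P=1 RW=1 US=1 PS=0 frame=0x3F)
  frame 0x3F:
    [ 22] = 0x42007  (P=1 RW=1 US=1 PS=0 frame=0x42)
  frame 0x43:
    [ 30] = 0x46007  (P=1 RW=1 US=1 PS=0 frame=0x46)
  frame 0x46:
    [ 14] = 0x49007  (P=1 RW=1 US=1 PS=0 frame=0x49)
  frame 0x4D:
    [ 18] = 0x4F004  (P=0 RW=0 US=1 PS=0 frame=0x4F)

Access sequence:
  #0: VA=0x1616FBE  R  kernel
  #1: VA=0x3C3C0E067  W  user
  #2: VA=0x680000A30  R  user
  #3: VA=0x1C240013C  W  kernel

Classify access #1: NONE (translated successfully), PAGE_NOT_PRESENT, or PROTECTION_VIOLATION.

Walk each access:
#0 VA=0x1616FBE (r,kernel):
  [0] read 0x3C idx=0: raw=0x3D007 flags P=1 W=1 U=1 S=0
  [1] read 0x3D idx=11: raw=0x3F007 flags P=1 W=1 U=1 S=0
  [2] read 0x3F idx=22: raw=0x42007 flags P=1 W=1 U=1 S=0
  ⇒ phys 0x42FBE  [3 reads]
#1 VA=0x3C3C0E067 (w,user):
  [0] read 0x3C idx=15: raw=0x43007 flags P=1 W=1 U=1 S=0
  [1] read 0x43 idx=30: raw=0x46007 flags P=1 W=1 U=1 S=0
  [2] read 0x46 idx=14: raw=0x49007 flags P=1 W=1 U=1 S=0
  ⇒ phys 0x49067  [3 reads]
#2 VA=0x680000A30 (r,user):
  [0] read 0x3C idx=26: raw=0x39002 flags P=0 W=1 U=0 S=0
  ⇒ fault: PAGE_NOT_PRESENT  — 1 lookups
#3 VA=0x1C240013C (w,kernel):
  [0] read 0x3C idx=7: raw=0x4D007 flags P=1 W=1 U=1 S=0
  [1] read 0x4D idx=18: raw=0x4F004 flags P=0 W=0 U=1 S=0
  ⇒ fault: PAGE_NOT_PRESENT  — 2 lookups

Access #1 fault: NONE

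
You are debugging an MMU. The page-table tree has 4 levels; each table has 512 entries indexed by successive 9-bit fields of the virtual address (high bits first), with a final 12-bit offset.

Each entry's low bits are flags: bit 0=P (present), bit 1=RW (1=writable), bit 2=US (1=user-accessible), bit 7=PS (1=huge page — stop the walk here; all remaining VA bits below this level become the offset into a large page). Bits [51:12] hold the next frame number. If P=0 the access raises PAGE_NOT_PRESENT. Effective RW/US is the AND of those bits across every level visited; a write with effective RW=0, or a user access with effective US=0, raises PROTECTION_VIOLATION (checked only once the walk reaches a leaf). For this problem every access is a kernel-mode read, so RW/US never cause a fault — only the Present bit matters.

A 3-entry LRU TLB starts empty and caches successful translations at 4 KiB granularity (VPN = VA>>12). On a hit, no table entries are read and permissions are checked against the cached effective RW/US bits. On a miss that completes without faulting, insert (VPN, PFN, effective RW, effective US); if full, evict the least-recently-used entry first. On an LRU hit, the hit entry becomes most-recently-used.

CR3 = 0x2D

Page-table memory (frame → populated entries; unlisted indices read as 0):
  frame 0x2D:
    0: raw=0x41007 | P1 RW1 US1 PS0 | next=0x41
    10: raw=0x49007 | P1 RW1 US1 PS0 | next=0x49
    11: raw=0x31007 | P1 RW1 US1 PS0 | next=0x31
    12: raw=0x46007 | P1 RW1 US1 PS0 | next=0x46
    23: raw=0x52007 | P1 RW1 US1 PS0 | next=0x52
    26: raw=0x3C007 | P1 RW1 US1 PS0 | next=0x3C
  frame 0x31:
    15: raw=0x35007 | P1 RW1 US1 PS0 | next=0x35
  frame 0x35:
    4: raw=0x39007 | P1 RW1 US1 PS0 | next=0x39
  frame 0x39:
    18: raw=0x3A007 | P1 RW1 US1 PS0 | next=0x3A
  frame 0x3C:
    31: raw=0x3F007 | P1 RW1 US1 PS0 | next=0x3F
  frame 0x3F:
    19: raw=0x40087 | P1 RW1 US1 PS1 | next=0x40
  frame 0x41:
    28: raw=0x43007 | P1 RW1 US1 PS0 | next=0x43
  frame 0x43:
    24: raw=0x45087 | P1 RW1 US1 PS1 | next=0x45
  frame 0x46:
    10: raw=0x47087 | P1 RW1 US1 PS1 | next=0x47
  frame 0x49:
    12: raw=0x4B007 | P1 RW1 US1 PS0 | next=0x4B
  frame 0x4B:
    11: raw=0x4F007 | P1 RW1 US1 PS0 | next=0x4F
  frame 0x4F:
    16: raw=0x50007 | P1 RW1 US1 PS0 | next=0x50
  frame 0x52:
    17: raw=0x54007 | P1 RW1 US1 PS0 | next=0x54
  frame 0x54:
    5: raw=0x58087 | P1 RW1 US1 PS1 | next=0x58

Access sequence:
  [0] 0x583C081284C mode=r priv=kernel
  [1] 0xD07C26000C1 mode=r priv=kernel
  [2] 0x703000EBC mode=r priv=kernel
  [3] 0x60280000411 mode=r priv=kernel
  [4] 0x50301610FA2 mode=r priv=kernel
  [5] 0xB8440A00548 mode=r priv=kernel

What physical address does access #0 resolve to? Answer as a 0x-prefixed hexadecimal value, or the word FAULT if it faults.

Trace:
#0 VA=0x583C081284C (r,kernel):
  L0: frame=0x2D idx=11 entry=0x31007 [P=1 RW=1 US=1 PS=0]
  L1: frame=0x31 idx=15 entry=0x35007 [P=1 RW=1 US=1 PS=0]
  L2: frame=0x35 idx=4 entry=0x39007 [P=1 RW=1 US=1 PS=0]
  L3: frame=0x39 idx=18 entry=0x3A007 [P=1 RW=1 US=1 PS=0]
  → PA=0x3A84C  (4 entries read)
#1 VA=0xD07C26000C1 (r,kernel):
  L0: frame=0x2D idx=26 entry=0x3C007 [P=1 RW=1 US=1 PS=0]
  L1: frame=0x3C idx=31 entry=0x3F007 [P=1 RW=1 US=1 PS=0]
  L2: frame=0x3F idx=19 entry=0x40087 [P=1 RW=1 US=1 PS=1]
  → PA=0x400C1 (huge @L2)  (3 entries read)
#2 VA=0x703000EBC (r,kernel):
  L0: frame=0x2D idx=0 entry=0x41007 [P=1 RW=1 US=1 PS=0]
  L1: frame=0x41 idx=28 entry=0x43007 [P=1 RW=1 US=1 PS=0]
  L2: frame=0x43 idx=24 entry=0x45087 [P=1 RW=1 US=1 PS=1]
  → PA=0x45EBC (huge @L2)  (3 entries read)
#3 VA=0x60280000411 (r,kernel):
  L0: frame=0x2D idx=12 entry=0x46007 [P=1 RW=1 US=1 PS=0]
  L1: frame=0x46 idx=10 entry=0x47087 [P=1 RW=1 US=1 PS=1]
  → PA=0x47411 (huge @L1)  (2 entries read)
#4 VA=0x50301610FA2 (r,kernel):
  L0: frame=0x2D idx=10 entry=0x49007 [P=1 RW=1 US=1 PS=0]
  L1: frame=0x49 idx=12 entry=0x4B007 [P=1 RW=1 US=1 PS=0]
  L2: frame=0x4B idx=11 entry=0x4F007 [P=1 RW=1 US=1 PS=0]
  L3: frame=0x4F idx=16 entry=0x50007 [P=1 RW=1 US=1 PS=0]
  → PA=0x50FA2  (4 entries read)
#5 VA=0xB8440A00548 (r,kernel):
  L0: frame=0x2D idx=23 entry=0x52007 [P=1 RW=1 US=1 PS=0]
  L1: frame=0x52 idx=17 entry=0x54007 [P=1 RW=1 US=1 PS=0]
  L2: frame=0x54 idx=5 entry=0x58087 [P=1 RW=1 US=1 PS=1]
  → PA=0x58548 (huge @L2)  (3 entries read)

Access #0 PA: 0x3A84C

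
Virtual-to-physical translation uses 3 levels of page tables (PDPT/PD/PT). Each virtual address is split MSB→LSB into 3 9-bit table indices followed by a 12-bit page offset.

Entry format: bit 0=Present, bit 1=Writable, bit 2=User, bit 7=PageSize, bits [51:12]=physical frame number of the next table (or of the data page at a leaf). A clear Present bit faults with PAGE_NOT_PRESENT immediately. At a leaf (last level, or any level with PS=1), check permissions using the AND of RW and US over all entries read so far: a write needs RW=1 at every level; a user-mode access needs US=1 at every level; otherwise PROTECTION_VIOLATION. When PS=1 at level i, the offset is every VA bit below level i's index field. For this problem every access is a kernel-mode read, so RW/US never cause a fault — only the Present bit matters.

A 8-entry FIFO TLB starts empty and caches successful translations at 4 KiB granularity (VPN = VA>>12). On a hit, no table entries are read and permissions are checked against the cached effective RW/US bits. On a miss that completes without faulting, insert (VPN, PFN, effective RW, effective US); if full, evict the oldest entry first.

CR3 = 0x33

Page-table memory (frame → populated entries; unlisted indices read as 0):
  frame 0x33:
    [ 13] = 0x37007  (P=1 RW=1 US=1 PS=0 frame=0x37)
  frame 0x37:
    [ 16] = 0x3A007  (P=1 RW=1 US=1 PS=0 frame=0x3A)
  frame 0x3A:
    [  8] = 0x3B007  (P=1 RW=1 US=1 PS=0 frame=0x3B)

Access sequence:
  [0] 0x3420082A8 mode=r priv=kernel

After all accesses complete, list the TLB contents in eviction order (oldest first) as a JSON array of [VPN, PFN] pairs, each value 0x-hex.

Per-access translation:
#0 VA=0x3420082A8 (r,kernel):
  lvl0: tbl 0x33, slot 13 ⇒ 0x37007 (P1/RW1/US1/PS0)
  lvl1: tbl 0x37, slot 16 ⇒ 0x3A007 (P1/RW1/US1/PS0)
  lvl2: tbl 0x3A, slot 8 ⇒ 0x3B007 (P1/RW1/US1/PS0)
  → PA=0x3B2A8  (3 entries read)

TLB: [["0x342008", "0x3B"]]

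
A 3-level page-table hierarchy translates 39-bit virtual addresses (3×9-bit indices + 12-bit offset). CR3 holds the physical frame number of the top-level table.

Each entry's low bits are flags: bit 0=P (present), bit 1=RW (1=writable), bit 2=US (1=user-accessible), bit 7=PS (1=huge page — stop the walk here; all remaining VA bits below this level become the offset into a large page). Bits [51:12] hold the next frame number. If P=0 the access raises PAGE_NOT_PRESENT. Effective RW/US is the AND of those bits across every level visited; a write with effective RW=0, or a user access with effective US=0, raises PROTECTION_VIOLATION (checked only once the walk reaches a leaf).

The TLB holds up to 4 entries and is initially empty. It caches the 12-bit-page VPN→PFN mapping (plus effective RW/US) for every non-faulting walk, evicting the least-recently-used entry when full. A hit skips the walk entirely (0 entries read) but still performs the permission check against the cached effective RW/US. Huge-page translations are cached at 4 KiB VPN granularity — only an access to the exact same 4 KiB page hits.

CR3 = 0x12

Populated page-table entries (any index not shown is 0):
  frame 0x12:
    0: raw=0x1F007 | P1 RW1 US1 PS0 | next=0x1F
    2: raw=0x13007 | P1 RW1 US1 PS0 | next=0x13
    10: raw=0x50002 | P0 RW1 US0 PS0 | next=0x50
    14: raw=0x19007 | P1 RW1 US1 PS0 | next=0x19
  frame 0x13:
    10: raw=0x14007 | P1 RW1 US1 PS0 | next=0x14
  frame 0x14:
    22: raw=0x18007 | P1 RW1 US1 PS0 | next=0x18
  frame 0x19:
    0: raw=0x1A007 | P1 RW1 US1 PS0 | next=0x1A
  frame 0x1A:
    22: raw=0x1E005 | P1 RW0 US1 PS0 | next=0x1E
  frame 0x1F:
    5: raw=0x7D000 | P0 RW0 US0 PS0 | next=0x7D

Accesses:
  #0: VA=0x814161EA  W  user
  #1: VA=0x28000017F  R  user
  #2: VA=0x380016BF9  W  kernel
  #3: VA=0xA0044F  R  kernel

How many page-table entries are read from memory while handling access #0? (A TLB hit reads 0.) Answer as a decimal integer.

Per-access translation:
#0 VA=0x814161EA (w,user):
  L0 @0x12[2] → 0x13007  P=1,RW=1,US=1,PS=0
  L1 @0x13[10] → 0x14007  P=1,RW=1,US=1,PS=0
  L2 @0x14[22] → 0x18007  P=1,RW=1,US=1,PS=0
  → PA=0x181EA  (3 entries read)
#1 VA=0x28000017F (r,user):
  L0 @0x12[10] → 0x50002  P=0,RW=1,US=0,PS=0
  ⇒ fault: PAGE_NOT_PRESENT  — 1 lookups
#2 VA=0x380016BF9 (w,kernel):
  L0 @0x12[14] → 0x19007  P=1,RW=1,US=1,PS=0
  L1 @0x19[0] → 0x1A007  P=1,RW=1,US=1,PS=0
  L2 @0x1A[22] → 0x1E005  P=1,RW=0,US=1,PS=0
  ⇒ fault: PROTECTION_VIOLATION  — 3 lookups
#3 VA=0xA0044F (r,kernel):
  L0 @0x12[0] → 0x1F007  P=1,RW=1,US=1,PS=0
  L1 @0x1F[5] → 0x7D000  P=0,RW=0,US=0,PS=0
  ⇒ fault: PAGE_NOT_PRESENT  — 2 lookups

Entries read for #0: 3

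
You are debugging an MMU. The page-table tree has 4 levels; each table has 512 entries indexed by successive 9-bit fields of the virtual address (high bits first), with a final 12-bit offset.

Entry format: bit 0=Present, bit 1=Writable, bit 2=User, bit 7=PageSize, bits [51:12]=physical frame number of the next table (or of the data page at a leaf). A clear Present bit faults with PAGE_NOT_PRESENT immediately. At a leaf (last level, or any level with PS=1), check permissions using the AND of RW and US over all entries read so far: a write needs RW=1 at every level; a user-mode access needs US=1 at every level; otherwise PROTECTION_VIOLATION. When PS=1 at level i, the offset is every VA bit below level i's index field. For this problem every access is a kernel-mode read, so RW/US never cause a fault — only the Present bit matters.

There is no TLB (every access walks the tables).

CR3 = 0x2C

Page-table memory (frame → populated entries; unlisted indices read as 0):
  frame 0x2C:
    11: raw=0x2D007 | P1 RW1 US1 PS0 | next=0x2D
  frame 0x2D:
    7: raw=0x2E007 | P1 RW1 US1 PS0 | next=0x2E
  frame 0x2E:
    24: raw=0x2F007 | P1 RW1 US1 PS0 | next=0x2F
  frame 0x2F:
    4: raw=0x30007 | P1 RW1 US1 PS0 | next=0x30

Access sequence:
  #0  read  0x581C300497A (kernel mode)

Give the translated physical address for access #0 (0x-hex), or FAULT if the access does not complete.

Trace:
#0 VA=0x581C300497A (r,kernel):
  L0: frame=0x2C idx=11 entry=0x2D007 [P=1 RW=1 US=1 PS=0]
  L1: frame=0x2D idx=7 entry=0x2E007 [P=1 RW=1 US=1 PS=0]
  L2: frame=0x2E idx=24 entry=0x2F007 [P=1 RW=1 US=1 PS=0]
  L3: frame=0x2F idx=4 entry=0x30007 [P=1 RW=1 US=1 PS=0]
  ✓ 0x3097A  — 4 lookups

Access #0 PA: 0x3097A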